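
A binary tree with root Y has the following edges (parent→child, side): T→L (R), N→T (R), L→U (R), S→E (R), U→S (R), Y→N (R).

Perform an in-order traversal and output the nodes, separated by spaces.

Y N T L U S E

In-order visits the left subtree, then the node, then the right subtree.
At Y: no left child.
Visit Y.
At Y: go right to N.
  At N: no left child.
  Visit N.
  At N: go right to T.
    At T: no left child.
    Visit T.
    At T: go right to L.
      At L: no left child.
      Visit L.
      At L: go right to U.
        At U: no left child.
        Visit U.
        At U: go right to S.
          At S: no left child.
          Visit S.
          At S: go right to E.
            E is a leaf — visit E.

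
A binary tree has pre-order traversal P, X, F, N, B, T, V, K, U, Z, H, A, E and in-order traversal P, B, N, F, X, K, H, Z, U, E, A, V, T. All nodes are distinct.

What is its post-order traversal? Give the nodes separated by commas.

B, N, F, H, Z, E, A, U, K, V, T, X, P

The first element of pre-order is the root; it splits in-order into left and right subtrees.
Root P: left subtree has 0 nodes { }, right has 12 {B, N, F, X, K, H, Z, U, E, A, V, T}.
  Root X: left subtree has 3 nodes {B, N, F}, right has 8 {K, H, Z, U, E, A, V, T}.
    Root F: left subtree has 2 nodes {B, N}, right has 0 { }.
      Root N: left subtree has 1 node {B}, right has 0 { }.
    Root T: left subtree has 7 nodes {K, H, Z, U, E, A, V}, right has 0 { }.
      Root V: left subtree has 6 nodes {K, H, Z, U, E, A}, right has 0 { }.
        Root K: left subtree has 0 nodes { }, right has 5 {H, Z, U, E, A}.
          Root U: left subtree has 2 nodes {H, Z}, right has 2 {E, A}.
            Root Z: left subtree has 1 node {H}, right has 0 { }.
            Root A: left subtree has 1 node {E}, right has 0 { }.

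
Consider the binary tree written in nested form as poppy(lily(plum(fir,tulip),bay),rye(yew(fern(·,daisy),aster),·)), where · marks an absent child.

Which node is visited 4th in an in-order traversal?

lily

In-order visits the left subtree, then the node, then the right subtree.
At poppy: go left to lily.
  At lily: go left to plum.
    At plum: go left to fir.
      fir is a leaf — visit fir.
    Visit plum.
    At plum: go right to tulip.
      tulip is a leaf — visit tulip.
  Visit lily.
  At lily: go right to bay.
    bay is a leaf — visit bay.
Visit poppy.
At poppy: go right to rye.
  At rye: go left to yew.
    At yew: go left to fern.
      At fern: no left child.
      Visit fern.
      At fern: go right to daisy.
        daisy is a leaf — visit daisy.
    Visit yew.
    At yew: go right to aster.
      aster is a leaf — visit aster.
  Visit rye.
  At rye: no right child.
Full in-order sequence: fir, plum, tulip, lily, bay, poppy, fern, daisy, yew, aster, rye.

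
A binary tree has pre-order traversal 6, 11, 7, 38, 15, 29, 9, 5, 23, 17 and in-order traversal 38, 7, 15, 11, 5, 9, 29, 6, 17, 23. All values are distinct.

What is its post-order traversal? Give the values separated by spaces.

The first element of pre-order is the root; it splits in-order into left and right subtrees.
Root 6: left subtree has 7 nodes {38, 7, 15, 11, 5, 9, 29}, right has 2 {17, 23}.
  Root 11: left subtree has 3 nodes {38, 7, 15}, right has 3 {5, 9, 29}.
    Root 7: left subtree has 1 node {38}, right has 1 {15}.
    Root 29: left subtree has 2 nodes {5, 9}, right has 0 { }.
      Root 9: left subtree has 1 node {5}, right has 0 { }.
  Root 23: left subtree has 1 node {17}, right has 0 { }.

38 15 7 5 9 29 11 17 23 6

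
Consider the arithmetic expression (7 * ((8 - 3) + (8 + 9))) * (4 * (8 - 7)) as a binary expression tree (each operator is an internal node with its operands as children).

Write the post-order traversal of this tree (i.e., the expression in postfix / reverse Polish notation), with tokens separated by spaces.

Post-order on an expression tree gives postfix notation: for each operator, emit left operand, right operand, then the operator.

7 8 3 - 8 9 + + * 4 8 7 - * *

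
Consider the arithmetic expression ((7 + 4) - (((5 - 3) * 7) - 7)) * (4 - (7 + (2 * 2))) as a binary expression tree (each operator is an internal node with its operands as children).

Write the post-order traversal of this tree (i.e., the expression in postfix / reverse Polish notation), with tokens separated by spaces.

7 4 + 5 3 - 7 * 7 - - 4 7 2 2 * + - *

Post-order on an expression tree gives postfix notation: for each operator, emit left operand, right operand, then the operator.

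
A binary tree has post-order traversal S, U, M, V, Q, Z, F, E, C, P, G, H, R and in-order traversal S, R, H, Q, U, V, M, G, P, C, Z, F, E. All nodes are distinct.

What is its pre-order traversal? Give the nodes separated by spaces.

The last element of post-order is the root; it splits in-order into left and right subtrees.
Root R: left subtree has 1 node {S}, right has 11 {H, Q, U, V, M, G, P, C, Z, F, E}.
  Root H: left subtree has 0 nodes { }, right has 10 {Q, U, V, M, G, P, C, Z, F, E}.
    Root G: left subtree has 4 nodes {Q, U, V, M}, right has 5 {P, C, Z, F, E}.
      Root Q: left subtree has 0 nodes { }, right has 3 {U, V, M}.
        Root V: left subtree has 1 node {U}, right has 1 {M}.
      Root P: left subtree has 0 nodes { }, right has 4 {C, Z, F, E}.
        Root C: left subtree has 0 nodes { }, right has 3 {Z, F, E}.
          Root E: left subtree has 2 nodes {Z, F}, right has 0 { }.
            Root F: left subtree has 1 node {Z}, right has 0 { }.

R S H G Q V U M P C E F Z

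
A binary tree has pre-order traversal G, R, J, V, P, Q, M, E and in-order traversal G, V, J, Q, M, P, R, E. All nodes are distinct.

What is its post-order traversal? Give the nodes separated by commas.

V, M, Q, P, J, E, R, G

The first element of pre-order is the root; it splits in-order into left and right subtrees.
Root G: left subtree has 0 nodes { }, right has 7 {V, J, Q, M, P, R, E}.
  Root R: left subtree has 5 nodes {V, J, Q, M, P}, right has 1 {E}.
    Root J: left subtree has 1 node {V}, right has 3 {Q, M, P}.
      Root P: left subtree has 2 nodes {Q, M}, right has 0 { }.
        Root Q: left subtree has 0 nodes { }, right has 1 {M}.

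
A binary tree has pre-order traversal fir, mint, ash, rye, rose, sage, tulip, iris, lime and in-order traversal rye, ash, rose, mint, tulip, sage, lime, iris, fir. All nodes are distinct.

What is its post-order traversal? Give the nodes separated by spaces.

rye rose ash tulip lime iris sage mint fir

The first element of pre-order is the root; it splits in-order into left and right subtrees.
Root fir: left subtree has 8 nodes {rye, ash, rose, mint, tulip, sage, lime, iris}, right has 0 { }.
  Root mint: left subtree has 3 nodes {rye, ash, rose}, right has 4 {tulip, sage, lime, iris}.
    Root ash: left subtree has 1 node {rye}, right has 1 {rose}.
    Root sage: left subtree has 1 node {tulip}, right has 2 {lime, iris}.
      Root iris: left subtree has 1 node {lime}, right has 0 { }.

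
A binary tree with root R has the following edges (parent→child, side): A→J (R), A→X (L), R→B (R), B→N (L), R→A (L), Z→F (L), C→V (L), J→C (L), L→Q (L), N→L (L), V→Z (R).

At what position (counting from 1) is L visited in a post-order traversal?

9

Post-order visits the left subtree, then the right subtree, then the node.
At R: go left to A.
  At A: go left to X.
    X is a leaf — visit X.
  At A: go right to J.
    At J: go left to C.
      At C: go left to V.
        At V: no left child.
        At V: go right to Z.
          At Z: go left to F.
            F is a leaf — visit F.
          At Z: no right child.
          Visit Z.
        Visit V.
      At C: no right child.
      Visit C.
    At J: no right child.
    Visit J.
  Visit A.
At R: go right to B.
  At B: go left to N.
    At N: go left to L.
      At L: go left to Q.
        Q is a leaf — visit Q.
      At L: no right child.
      Visit L.
    At N: no right child.
    Visit N.
  At B: no right child.
  Visit B.
Visit R.
Full post-order sequence: X, F, Z, V, C, J, A, Q, L, N, B, R.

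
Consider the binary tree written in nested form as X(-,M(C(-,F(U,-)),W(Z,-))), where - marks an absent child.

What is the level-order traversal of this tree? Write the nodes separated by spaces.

X M C W F Z U

Level-order visits nodes level by level from the root, left to right within each level.
Level 0: X
Level 1: M
Level 2: C, W
Level 3: F, Z
Level 4: U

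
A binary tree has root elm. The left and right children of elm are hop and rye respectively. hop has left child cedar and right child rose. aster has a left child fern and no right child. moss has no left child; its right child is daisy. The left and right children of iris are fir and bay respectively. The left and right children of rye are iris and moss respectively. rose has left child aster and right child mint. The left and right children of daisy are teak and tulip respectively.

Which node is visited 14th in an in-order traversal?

In-order visits the left subtree, then the node, then the right subtree.
At elm: go left to hop.
  At hop: go left to cedar.
    cedar is a leaf — visit cedar.
  Visit hop.
  At hop: go right to rose.
    At rose: go left to aster.
      At aster: go left to fern.
        fern is a leaf — visit fern.
      Visit aster.
      At aster: no right child.
    Visit rose.
    At rose: go right to mint.
      mint is a leaf — visit mint.
Visit elm.
At elm: go right to rye.
  At rye: go left to iris.
    At iris: go left to fir.
      fir is a leaf — visit fir.
    Visit iris.
    At iris: go right to bay.
      bay is a leaf — visit bay.
  Visit rye.
  At rye: go right to moss.
    At moss: no left child.
    Visit moss.
    At moss: go right to daisy.
      At daisy: go left to teak.
        teak is a leaf — visit teak.
      Visit daisy.
      At daisy: go right to tulip.
        tulip is a leaf — visit tulip.
Full in-order sequence: cedar, hop, fern, aster, rose, mint, elm, fir, iris, bay, rye, moss, teak, daisy, tulip.

daisy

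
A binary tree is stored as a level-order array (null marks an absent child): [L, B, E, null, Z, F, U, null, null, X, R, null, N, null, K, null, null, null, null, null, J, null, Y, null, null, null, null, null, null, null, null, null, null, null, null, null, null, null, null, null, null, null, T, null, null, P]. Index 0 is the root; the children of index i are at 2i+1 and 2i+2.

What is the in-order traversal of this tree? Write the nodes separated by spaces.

B X J T Z R P Y L F N E U K

In-order visits the left subtree, then the node, then the right subtree.
At L: go left to B.
  At B: no left child.
  Visit B.
  At B: go right to Z.
    At Z: go left to X.
      At X: no left child.
      Visit X.
      At X: go right to J.
        At J: no left child.
        Visit J.
        At J: go right to T.
          T is a leaf — visit T.
    Visit Z.
    At Z: go right to R.
      At R: no left child.
      Visit R.
      At R: go right to Y.
        At Y: go left to P.
          P is a leaf — visit P.
        Visit Y.
        At Y: no right child.
Visit L.
At L: go right to E.
  At E: go left to F.
    At F: no left child.
    Visit F.
    At F: go right to N.
      N is a leaf — visit N.
  Visit E.
  At E: go right to U.
    At U: no left child.
    Visit U.
    At U: go right to K.
      K is a leaf — visit K.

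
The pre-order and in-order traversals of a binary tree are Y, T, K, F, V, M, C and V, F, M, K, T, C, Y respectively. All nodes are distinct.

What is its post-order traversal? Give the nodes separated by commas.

V, M, F, K, C, T, Y

The first element of pre-order is the root; it splits in-order into left and right subtrees.
Root Y: left subtree has 6 nodes {V, F, M, K, T, C}, right has 0 { }.
  Root T: left subtree has 4 nodes {V, F, M, K}, right has 1 {C}.
    Root K: left subtree has 3 nodes {V, F, M}, right has 0 { }.
      Root F: left subtree has 1 node {V}, right has 1 {M}.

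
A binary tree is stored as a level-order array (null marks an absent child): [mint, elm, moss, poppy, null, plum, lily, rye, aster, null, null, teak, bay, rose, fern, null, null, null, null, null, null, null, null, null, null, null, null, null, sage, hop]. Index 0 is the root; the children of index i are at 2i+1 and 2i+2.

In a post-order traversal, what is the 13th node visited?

moss

Post-order visits the left subtree, then the right subtree, then the node.
At mint: go left to elm.
  At elm: go left to poppy.
    At poppy: go left to rye.
      rye is a leaf — visit rye.
    At poppy: go right to aster.
      aster is a leaf — visit aster.
    Visit poppy.
  At elm: no right child.
  Visit elm.
At mint: go right to moss.
  At moss: go left to plum.
    At plum: go left to teak.
      teak is a leaf — visit teak.
    At plum: go right to bay.
      bay is a leaf — visit bay.
    Visit plum.
  At moss: go right to lily.
    At lily: go left to rose.
      At rose: no left child.
      At rose: go right to sage.
        sage is a leaf — visit sage.
      Visit rose.
    At lily: go right to fern.
      At fern: go left to hop.
        hop is a leaf — visit hop.
      At fern: no right child.
      Visit fern.
    Visit lily.
  Visit moss.
Visit mint.
Full post-order sequence: rye, aster, poppy, elm, teak, bay, plum, sage, rose, hop, fern, lily, moss, mint.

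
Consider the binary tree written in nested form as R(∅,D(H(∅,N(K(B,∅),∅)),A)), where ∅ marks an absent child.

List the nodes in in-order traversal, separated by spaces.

R H B K N D A

In-order visits the left subtree, then the node, then the right subtree.
At R: no left child.
Visit R.
At R: go right to D.
  At D: go left to H.
    At H: no left child.
    Visit H.
    At H: go right to N.
      At N: go left to K.
        At K: go left to B.
          B is a leaf — visit B.
        Visit K.
        At K: no right child.
      Visit N.
      At N: no right child.
  Visit D.
  At D: go right to A.
    A is a leaf — visit A.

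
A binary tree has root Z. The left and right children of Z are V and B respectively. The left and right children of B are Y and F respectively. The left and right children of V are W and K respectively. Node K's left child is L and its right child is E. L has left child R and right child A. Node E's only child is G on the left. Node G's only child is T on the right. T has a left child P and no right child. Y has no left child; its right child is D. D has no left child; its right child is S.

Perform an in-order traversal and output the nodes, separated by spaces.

W V R L A K G P T E Z Y D S B F

In-order visits the left subtree, then the node, then the right subtree.
At Z: go left to V.
  At V: go left to W.
    W is a leaf — visit W.
  Visit V.
  At V: go right to K.
    At K: go left to L.
      At L: go left to R.
        R is a leaf — visit R.
      Visit L.
      At L: go right to A.
        A is a leaf — visit A.
    Visit K.
    At K: go right to E.
      At E: go left to G.
        At G: no left child.
        Visit G.
        At G: go right to T.
          At T: go left to P.
            P is a leaf — visit P.
          Visit T.
          At T: no right child.
      Visit E.
      At E: no right child.
Visit Z.
At Z: go right to B.
  At B: go left to Y.
    At Y: no left child.
    Visit Y.
    At Y: go right to D.
      At D: no left child.
      Visit D.
      At D: go right to S.
        S is a leaf — visit S.
  Visit B.
  At B: go right to F.
    F is a leaf — visit F.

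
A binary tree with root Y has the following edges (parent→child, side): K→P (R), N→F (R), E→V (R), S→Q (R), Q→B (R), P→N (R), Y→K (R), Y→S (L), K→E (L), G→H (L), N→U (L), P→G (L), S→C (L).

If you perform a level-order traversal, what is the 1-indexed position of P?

7

Level-order visits nodes level by level from the root, left to right within each level.
Level 0: Y
Level 1: S, K
Level 2: C, Q, E, P
Level 3: B, V, G, N
Level 4: H, U, F
Full level-order sequence: Y, S, K, C, Q, E, P, B, V, G, N, H, U, F.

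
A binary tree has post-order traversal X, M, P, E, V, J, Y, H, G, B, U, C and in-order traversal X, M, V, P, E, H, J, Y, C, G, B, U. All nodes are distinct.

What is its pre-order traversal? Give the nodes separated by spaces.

The last element of post-order is the root; it splits in-order into left and right subtrees.
Root C: left subtree has 8 nodes {X, M, V, P, E, H, J, Y}, right has 3 {G, B, U}.
  Root H: left subtree has 5 nodes {X, M, V, P, E}, right has 2 {J, Y}.
    Root V: left subtree has 2 nodes {X, M}, right has 2 {P, E}.
      Root M: left subtree has 1 node {X}, right has 0 { }.
      Root E: left subtree has 1 node {P}, right has 0 { }.
    Root Y: left subtree has 1 node {J}, right has 0 { }.
  Root U: left subtree has 2 nodes {G, B}, right has 0 { }.
    Root B: left subtree has 1 node {G}, right has 0 { }.

C H V M X E P Y J U B G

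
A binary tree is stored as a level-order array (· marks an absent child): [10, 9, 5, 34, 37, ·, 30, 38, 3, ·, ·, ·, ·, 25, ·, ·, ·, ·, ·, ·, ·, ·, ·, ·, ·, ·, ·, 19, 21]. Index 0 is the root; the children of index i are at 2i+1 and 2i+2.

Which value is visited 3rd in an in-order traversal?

In-order visits the left subtree, then the node, then the right subtree.
At 10: go left to 9.
  At 9: go left to 34.
    At 34: go left to 38.
      38 is a leaf — visit 38.
    Visit 34.
    At 34: go right to 3.
      3 is a leaf — visit 3.
  Visit 9.
  At 9: go right to 37.
    37 is a leaf — visit 37.
Visit 10.
At 10: go right to 5.
  At 5: no left child.
  Visit 5.
  At 5: go right to 30.
    At 30: go left to 25.
      At 25: go left to 19.
        19 is a leaf — visit 19.
      Visit 25.
      At 25: go right to 21.
        21 is a leaf — visit 21.
    Visit 30.
    At 30: no right child.
Full in-order sequence: 38, 34, 3, 9, 37, 10, 5, 19, 25, 21, 30.

3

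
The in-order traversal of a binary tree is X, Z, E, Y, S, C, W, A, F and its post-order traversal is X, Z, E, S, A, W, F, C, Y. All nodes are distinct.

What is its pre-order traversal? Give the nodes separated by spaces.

Y E Z X C S F W A

The last element of post-order is the root; it splits in-order into left and right subtrees.
Root Y: left subtree has 3 nodes {X, Z, E}, right has 5 {S, C, W, A, F}.
  Root E: left subtree has 2 nodes {X, Z}, right has 0 { }.
    Root Z: left subtree has 1 node {X}, right has 0 { }.
  Root C: left subtree has 1 node {S}, right has 3 {W, A, F}.
    Root F: left subtree has 2 nodes {W, A}, right has 0 { }.
      Root W: left subtree has 0 nodes { }, right has 1 {A}.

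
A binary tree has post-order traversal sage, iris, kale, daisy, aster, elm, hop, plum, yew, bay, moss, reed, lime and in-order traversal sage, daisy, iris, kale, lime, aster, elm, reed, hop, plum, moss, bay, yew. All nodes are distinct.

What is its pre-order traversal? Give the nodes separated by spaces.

The last element of post-order is the root; it splits in-order into left and right subtrees.
Root lime: left subtree has 4 nodes {sage, daisy, iris, kale}, right has 8 {aster, elm, reed, hop, plum, moss, bay, yew}.
  Root daisy: left subtree has 1 node {sage}, right has 2 {iris, kale}.
    Root kale: left subtree has 1 node {iris}, right has 0 { }.
  Root reed: left subtree has 2 nodes {aster, elm}, right has 5 {hop, plum, moss, bay, yew}.
    Root elm: left subtree has 1 node {aster}, right has 0 { }.
    Root moss: left subtree has 2 nodes {hop, plum}, right has 2 {bay, yew}.
      Root plum: left subtree has 1 node {hop}, right has 0 { }.
      Root bay: left subtree has 0 nodes { }, right has 1 {yew}.

lime daisy sage kale iris reed elm aster moss plum hop bay yew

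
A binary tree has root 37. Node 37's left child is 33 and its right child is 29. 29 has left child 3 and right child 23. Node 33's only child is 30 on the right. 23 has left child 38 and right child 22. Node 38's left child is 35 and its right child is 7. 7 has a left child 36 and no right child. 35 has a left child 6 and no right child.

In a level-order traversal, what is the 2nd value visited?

33

Level-order visits nodes level by level from the root, left to right within each level.
Level 0: 37
Level 1: 33, 29
Level 2: 30, 3, 23
Level 3: 38, 22
Level 4: 35, 7
Level 5: 6, 36
Full level-order sequence: 37, 33, 29, 30, 3, 23, 38, 22, 35, 7, 6, 36.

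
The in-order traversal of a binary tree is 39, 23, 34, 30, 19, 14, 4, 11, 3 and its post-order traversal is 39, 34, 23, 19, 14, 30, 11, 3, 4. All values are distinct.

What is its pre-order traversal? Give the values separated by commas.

4, 30, 23, 39, 34, 14, 19, 3, 11

The last element of post-order is the root; it splits in-order into left and right subtrees.
Root 4: left subtree has 6 nodes {39, 23, 34, 30, 19, 14}, right has 2 {11, 3}.
  Root 30: left subtree has 3 nodes {39, 23, 34}, right has 2 {19, 14}.
    Root 23: left subtree has 1 node {39}, right has 1 {34}.
    Root 14: left subtree has 1 node {19}, right has 0 { }.
  Root 3: left subtree has 1 node {11}, right has 0 { }.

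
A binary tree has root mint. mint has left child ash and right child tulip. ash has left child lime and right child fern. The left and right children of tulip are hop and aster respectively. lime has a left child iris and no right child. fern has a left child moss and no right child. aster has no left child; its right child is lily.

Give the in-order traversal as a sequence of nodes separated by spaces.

In-order visits the left subtree, then the node, then the right subtree.
At mint: go left to ash.
  At ash: go left to lime.
    At lime: go left to iris.
      iris is a leaf — visit iris.
    Visit lime.
    At lime: no right child.
  Visit ash.
  At ash: go right to fern.
    At fern: go left to moss.
      moss is a leaf — visit moss.
    Visit fern.
    At fern: no right child.
Visit mint.
At mint: go right to tulip.
  At tulip: go left to hop.
    hop is a leaf — visit hop.
  Visit tulip.
  At tulip: go right to aster.
    At aster: no left child.
    Visit aster.
    At aster: go right to lily.
      lily is a leaf — visit lily.

iris lime ash moss fern mint hop tulip aster lily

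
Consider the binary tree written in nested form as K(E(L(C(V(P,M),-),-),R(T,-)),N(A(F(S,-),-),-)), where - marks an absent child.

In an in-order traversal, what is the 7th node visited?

In-order visits the left subtree, then the node, then the right subtree.
At K: go left to E.
  At E: go left to L.
    At L: go left to C.
      At C: go left to V.
        At V: go left to P.
          P is a leaf — visit P.
        Visit V.
        At V: go right to M.
          M is a leaf — visit M.
      Visit C.
      At C: no right child.
    Visit L.
    At L: no right child.
  Visit E.
  At E: go right to R.
    At R: go left to T.
      T is a leaf — visit T.
    Visit R.
    At R: no right child.
Visit K.
At K: go right to N.
  At N: go left to A.
    At A: go left to F.
      At F: go left to S.
        S is a leaf — visit S.
      Visit F.
      At F: no right child.
    Visit A.
    At A: no right child.
  Visit N.
  At N: no right child.
Full in-order sequence: P, V, M, C, L, E, T, R, K, S, F, A, N.

T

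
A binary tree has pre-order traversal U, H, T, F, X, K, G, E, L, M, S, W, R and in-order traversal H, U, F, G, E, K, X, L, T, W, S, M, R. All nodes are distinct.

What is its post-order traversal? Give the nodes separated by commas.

H, E, G, K, L, X, F, W, S, R, M, T, U

The first element of pre-order is the root; it splits in-order into left and right subtrees.
Root U: left subtree has 1 node {H}, right has 11 {F, G, E, K, X, L, T, W, S, M, R}.
  Root T: left subtree has 6 nodes {F, G, E, K, X, L}, right has 4 {W, S, M, R}.
    Root F: left subtree has 0 nodes { }, right has 5 {G, E, K, X, L}.
      Root X: left subtree has 3 nodes {G, E, K}, right has 1 {L}.
        Root K: left subtree has 2 nodes {G, E}, right has 0 { }.
          Root G: left subtree has 0 nodes { }, right has 1 {E}.
    Root M: left subtree has 2 nodes {W, S}, right has 1 {R}.
      Root S: left subtree has 1 node {W}, right has 0 { }.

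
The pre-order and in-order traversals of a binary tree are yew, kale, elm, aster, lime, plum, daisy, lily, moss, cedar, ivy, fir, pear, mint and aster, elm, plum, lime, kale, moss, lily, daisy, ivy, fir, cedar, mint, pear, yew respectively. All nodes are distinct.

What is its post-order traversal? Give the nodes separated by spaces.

The first element of pre-order is the root; it splits in-order into left and right subtrees.
Root yew: left subtree has 13 nodes {aster, elm, plum, lime, kale, moss, lily, daisy, ivy, fir, cedar, mint, pear}, right has 0 { }.
  Root kale: left subtree has 4 nodes {aster, elm, plum, lime}, right has 8 {moss, lily, daisy, ivy, fir, cedar, mint, pear}.
    Root elm: left subtree has 1 node {aster}, right has 2 {plum, lime}.
      Root lime: left subtree has 1 node {plum}, right has 0 { }.
    Root daisy: left subtree has 2 nodes {moss, lily}, right has 5 {ivy, fir, cedar, mint, pear}.
      Root lily: left subtree has 1 node {moss}, right has 0 { }.
      Root cedar: left subtree has 2 nodes {ivy, fir}, right has 2 {mint, pear}.
        Root ivy: left subtree has 0 nodes { }, right has 1 {fir}.
        Root pear: left subtree has 1 node {mint}, right has 0 { }.

aster plum lime elm moss lily fir ivy mint pear cedar daisy kale yew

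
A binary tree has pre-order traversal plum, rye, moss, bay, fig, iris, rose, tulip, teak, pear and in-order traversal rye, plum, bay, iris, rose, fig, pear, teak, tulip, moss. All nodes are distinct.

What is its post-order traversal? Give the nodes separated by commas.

rye, rose, iris, pear, teak, tulip, fig, bay, moss, plum

The first element of pre-order is the root; it splits in-order into left and right subtrees.
Root plum: left subtree has 1 node {rye}, right has 8 {bay, iris, rose, fig, pear, teak, tulip, moss}.
  Root moss: left subtree has 7 nodes {bay, iris, rose, fig, pear, teak, tulip}, right has 0 { }.
    Root bay: left subtree has 0 nodes { }, right has 6 {iris, rose, fig, pear, teak, tulip}.
      Root fig: left subtree has 2 nodes {iris, rose}, right has 3 {pear, teak, tulip}.
        Root iris: left subtree has 0 nodes { }, right has 1 {rose}.
        Root tulip: left subtree has 2 nodes {pear, teak}, right has 0 { }.
          Root teak: left subtree has 1 node {pear}, right has 0 { }.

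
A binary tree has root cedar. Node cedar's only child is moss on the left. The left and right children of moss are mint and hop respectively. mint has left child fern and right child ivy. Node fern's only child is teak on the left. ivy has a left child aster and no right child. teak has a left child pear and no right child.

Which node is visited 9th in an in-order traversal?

cedar

In-order visits the left subtree, then the node, then the right subtree.
At cedar: go left to moss.
  At moss: go left to mint.
    At mint: go left to fern.
      At fern: go left to teak.
        At teak: go left to pear.
          pear is a leaf — visit pear.
        Visit teak.
        At teak: no right child.
      Visit fern.
      At fern: no right child.
    Visit mint.
    At mint: go right to ivy.
      At ivy: go left to aster.
        aster is a leaf — visit aster.
      Visit ivy.
      At ivy: no right child.
  Visit moss.
  At moss: go right to hop.
    hop is a leaf — visit hop.
Visit cedar.
At cedar: no right child.
Full in-order sequence: pear, teak, fern, mint, aster, ivy, moss, hop, cedar.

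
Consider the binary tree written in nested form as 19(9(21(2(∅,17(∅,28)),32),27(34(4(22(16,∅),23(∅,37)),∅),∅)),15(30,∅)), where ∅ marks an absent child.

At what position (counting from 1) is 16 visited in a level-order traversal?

Level-order visits nodes level by level from the root, left to right within each level.
Level 0: 19
Level 1: 9, 15
Level 2: 21, 27, 30
Level 3: 2, 32, 34
Level 4: 17, 4
Level 5: 28, 22, 23
Level 6: 16, 37
Full level-order sequence: 19, 9, 15, 21, 27, 30, 2, 32, 34, 17, 4, 28, 22, 23, 16, 37.

15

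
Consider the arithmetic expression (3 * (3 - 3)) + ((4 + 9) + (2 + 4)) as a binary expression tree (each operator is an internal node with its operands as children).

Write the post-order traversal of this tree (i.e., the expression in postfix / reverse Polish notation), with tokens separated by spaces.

Post-order on an expression tree gives postfix notation: for each operator, emit left operand, right operand, then the operator.

3 3 3 - * 4 9 + 2 4 + + +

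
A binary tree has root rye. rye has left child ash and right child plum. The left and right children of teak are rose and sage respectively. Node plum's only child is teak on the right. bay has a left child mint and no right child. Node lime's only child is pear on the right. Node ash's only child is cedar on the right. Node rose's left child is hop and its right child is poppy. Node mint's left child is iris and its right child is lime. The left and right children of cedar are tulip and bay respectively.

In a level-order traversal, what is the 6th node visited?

tulip

Level-order visits nodes level by level from the root, left to right within each level.
Level 0: rye
Level 1: ash, plum
Level 2: cedar, teak
Level 3: tulip, bay, rose, sage
Level 4: mint, hop, poppy
Level 5: iris, lime
Level 6: pear
Full level-order sequence: rye, ash, plum, cedar, teak, tulip, bay, rose, sage, mint, hop, poppy, iris, lime, pear.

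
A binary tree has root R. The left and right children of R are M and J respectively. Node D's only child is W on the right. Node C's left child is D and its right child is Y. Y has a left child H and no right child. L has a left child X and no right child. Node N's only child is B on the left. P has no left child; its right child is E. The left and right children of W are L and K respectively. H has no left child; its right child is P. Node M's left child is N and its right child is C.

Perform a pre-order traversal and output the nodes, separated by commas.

R, M, N, B, C, D, W, L, X, K, Y, H, P, E, J

Pre-order visits the node, then its left subtree, then its right subtree.
Visit R.
At R: go left to M.
  Visit M.
  At M: go left to N.
    Visit N.
    At N: go left to B.
      B is a leaf — visit B.
    At N: no right child.
  At M: go right to C.
    Visit C.
    At C: go left to D.
      Visit D.
      At D: no left child.
      At D: go right to W.
        Visit W.
        At W: go left to L.
          Visit L.
          At L: go left to X.
            X is a leaf — visit X.
          At L: no right child.
        At W: go right to K.
          K is a leaf — visit K.
    At C: go right to Y.
      Visit Y.
      At Y: go left to H.
        Visit H.
        At H: no left child.
        At H: go right to P.
          Visit P.
          At P: no left child.
          At P: go right to E.
            E is a leaf — visit E.
      At Y: no right child.
At R: go right to J.
  J is a leaf — visit J.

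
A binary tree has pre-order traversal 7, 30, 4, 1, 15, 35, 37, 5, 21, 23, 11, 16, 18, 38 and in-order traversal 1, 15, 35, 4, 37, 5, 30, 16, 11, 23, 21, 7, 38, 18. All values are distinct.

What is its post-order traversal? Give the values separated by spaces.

35 15 1 5 37 4 16 11 23 21 30 38 18 7

The first element of pre-order is the root; it splits in-order into left and right subtrees.
Root 7: left subtree has 11 nodes {1, 15, 35, 4, 37, 5, 30, 16, 11, 23, 21}, right has 2 {38, 18}.
  Root 30: left subtree has 6 nodes {1, 15, 35, 4, 37, 5}, right has 4 {16, 11, 23, 21}.
    Root 4: left subtree has 3 nodes {1, 15, 35}, right has 2 {37, 5}.
      Root 1: left subtree has 0 nodes { }, right has 2 {15, 35}.
        Root 15: left subtree has 0 nodes { }, right has 1 {35}.
      Root 37: left subtree has 0 nodes { }, right has 1 {5}.
    Root 21: left subtree has 3 nodes {16, 11, 23}, right has 0 { }.
      Root 23: left subtree has 2 nodes {16, 11}, right has 0 { }.
        Root 11: left subtree has 1 node {16}, right has 0 { }.
  Root 18: left subtree has 1 node {38}, right has 0 { }.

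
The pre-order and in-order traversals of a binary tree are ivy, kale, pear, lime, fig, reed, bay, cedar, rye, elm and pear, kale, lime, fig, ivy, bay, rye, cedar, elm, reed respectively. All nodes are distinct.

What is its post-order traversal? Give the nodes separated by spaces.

pear fig lime kale rye elm cedar bay reed ivy

The first element of pre-order is the root; it splits in-order into left and right subtrees.
Root ivy: left subtree has 4 nodes {pear, kale, lime, fig}, right has 5 {bay, rye, cedar, elm, reed}.
  Root kale: left subtree has 1 node {pear}, right has 2 {lime, fig}.
    Root lime: left subtree has 0 nodes { }, right has 1 {fig}.
  Root reed: left subtree has 4 nodes {bay, rye, cedar, elm}, right has 0 { }.
    Root bay: left subtree has 0 nodes { }, right has 3 {rye, cedar, elm}.
      Root cedar: left subtree has 1 node {rye}, right has 1 {elm}.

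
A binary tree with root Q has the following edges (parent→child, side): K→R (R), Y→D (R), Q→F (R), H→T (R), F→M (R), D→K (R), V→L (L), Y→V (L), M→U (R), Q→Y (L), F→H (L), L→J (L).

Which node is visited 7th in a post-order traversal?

Post-order visits the left subtree, then the right subtree, then the node.
At Q: go left to Y.
  At Y: go left to V.
    At V: go left to L.
      At L: go left to J.
        J is a leaf — visit J.
      At L: no right child.
      Visit L.
    At V: no right child.
    Visit V.
  At Y: go right to D.
    At D: no left child.
    At D: go right to K.
      At K: no left child.
      At K: go right to R.
        R is a leaf — visit R.
      Visit K.
    Visit D.
  Visit Y.
At Q: go right to F.
  At F: go left to H.
    At H: no left child.
    At H: go right to T.
      T is a leaf — visit T.
    Visit H.
  At F: go right to M.
    At M: no left child.
    At M: go right to U.
      U is a leaf — visit U.
    Visit M.
  Visit F.
Visit Q.
Full post-order sequence: J, L, V, R, K, D, Y, T, H, U, M, F, Q.

Y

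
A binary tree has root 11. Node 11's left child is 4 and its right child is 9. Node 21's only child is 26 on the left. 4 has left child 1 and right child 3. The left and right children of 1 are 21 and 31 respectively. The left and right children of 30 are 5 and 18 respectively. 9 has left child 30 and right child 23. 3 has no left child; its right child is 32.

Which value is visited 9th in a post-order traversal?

18

Post-order visits the left subtree, then the right subtree, then the node.
At 11: go left to 4.
  At 4: go left to 1.
    At 1: go left to 21.
      At 21: go left to 26.
        26 is a leaf — visit 26.
      At 21: no right child.
      Visit 21.
    At 1: go right to 31.
      31 is a leaf — visit 31.
    Visit 1.
  At 4: go right to 3.
    At 3: no left child.
    At 3: go right to 32.
      32 is a leaf — visit 32.
    Visit 3.
  Visit 4.
At 11: go right to 9.
  At 9: go left to 30.
    At 30: go left to 5.
      5 is a leaf — visit 5.
    At 30: go right to 18.
      18 is a leaf — visit 18.
    Visit 30.
  At 9: go right to 23.
    23 is a leaf — visit 23.
  Visit 9.
Visit 11.
Full post-order sequence: 26, 21, 31, 1, 32, 3, 4, 5, 18, 30, 23, 9, 11.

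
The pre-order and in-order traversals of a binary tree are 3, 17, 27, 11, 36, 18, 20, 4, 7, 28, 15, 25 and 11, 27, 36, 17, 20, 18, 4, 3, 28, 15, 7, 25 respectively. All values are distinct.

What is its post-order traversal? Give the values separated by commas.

11, 36, 27, 20, 4, 18, 17, 15, 28, 25, 7, 3

The first element of pre-order is the root; it splits in-order into left and right subtrees.
Root 3: left subtree has 7 nodes {11, 27, 36, 17, 20, 18, 4}, right has 4 {28, 15, 7, 25}.
  Root 17: left subtree has 3 nodes {11, 27, 36}, right has 3 {20, 18, 4}.
    Root 27: left subtree has 1 node {11}, right has 1 {36}.
    Root 18: left subtree has 1 node {20}, right has 1 {4}.
  Root 7: left subtree has 2 nodes {28, 15}, right has 1 {25}.
    Root 28: left subtree has 0 nodes { }, right has 1 {15}.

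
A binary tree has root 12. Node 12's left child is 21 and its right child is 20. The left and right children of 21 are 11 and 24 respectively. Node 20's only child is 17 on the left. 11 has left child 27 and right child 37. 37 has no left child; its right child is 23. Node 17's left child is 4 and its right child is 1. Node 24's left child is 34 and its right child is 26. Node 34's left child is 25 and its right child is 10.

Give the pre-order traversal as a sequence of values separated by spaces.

12 21 11 27 37 23 24 34 25 10 26 20 17 4 1

Pre-order visits the node, then its left subtree, then its right subtree.
Visit 12.
At 12: go left to 21.
  Visit 21.
  At 21: go left to 11.
    Visit 11.
    At 11: go left to 27.
      27 is a leaf — visit 27.
    At 11: go right to 37.
      Visit 37.
      At 37: no left child.
      At 37: go right to 23.
        23 is a leaf — visit 23.
  At 21: go right to 24.
    Visit 24.
    At 24: go left to 34.
      Visit 34.
      At 34: go left to 25.
        25 is a leaf — visit 25.
      At 34: go right to 10.
        10 is a leaf — visit 10.
    At 24: go right to 26.
      26 is a leaf — visit 26.
At 12: go right to 20.
  Visit 20.
  At 20: go left to 17.
    Visit 17.
    At 17: go left to 4.
      4 is a leaf — visit 4.
    At 17: go right to 1.
      1 is a leaf — visit 1.
  At 20: no right child.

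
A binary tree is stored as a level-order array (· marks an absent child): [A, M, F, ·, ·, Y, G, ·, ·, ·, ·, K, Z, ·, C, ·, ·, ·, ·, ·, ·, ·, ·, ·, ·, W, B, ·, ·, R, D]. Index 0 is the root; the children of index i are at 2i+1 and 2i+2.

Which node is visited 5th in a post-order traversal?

Post-order visits the left subtree, then the right subtree, then the node.
At A: go left to M.
  M is a leaf — visit M.
At A: go right to F.
  At F: go left to Y.
    At Y: go left to K.
      K is a leaf — visit K.
    At Y: go right to Z.
      At Z: go left to W.
        W is a leaf — visit W.
      At Z: go right to B.
        B is a leaf — visit B.
      Visit Z.
    Visit Y.
  At F: go right to G.
    At G: no left child.
    At G: go right to C.
      At C: go left to R.
        R is a leaf — visit R.
      At C: go right to D.
        D is a leaf — visit D.
      Visit C.
    Visit G.
  Visit F.
Visit A.
Full post-order sequence: M, K, W, B, Z, Y, R, D, C, G, F, A.

Z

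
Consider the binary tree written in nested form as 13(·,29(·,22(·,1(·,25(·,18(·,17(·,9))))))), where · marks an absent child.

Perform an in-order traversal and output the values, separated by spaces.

13 29 22 1 25 18 17 9

In-order visits the left subtree, then the node, then the right subtree.
At 13: no left child.
Visit 13.
At 13: go right to 29.
  At 29: no left child.
  Visit 29.
  At 29: go right to 22.
    At 22: no left child.
    Visit 22.
    At 22: go right to 1.
      At 1: no left child.
      Visit 1.
      At 1: go right to 25.
        At 25: no left child.
        Visit 25.
        At 25: go right to 18.
          At 18: no left child.
          Visit 18.
          At 18: go right to 17.
            At 17: no left child.
            Visit 17.
            At 17: go right to 9.
              9 is a leaf — visit 9.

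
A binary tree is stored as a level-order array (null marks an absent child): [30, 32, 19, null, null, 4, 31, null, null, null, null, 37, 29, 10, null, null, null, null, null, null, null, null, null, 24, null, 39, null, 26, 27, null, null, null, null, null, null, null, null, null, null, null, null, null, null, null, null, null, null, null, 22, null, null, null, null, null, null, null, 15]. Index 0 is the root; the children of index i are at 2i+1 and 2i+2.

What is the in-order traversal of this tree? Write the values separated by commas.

32, 30, 24, 22, 37, 4, 39, 29, 19, 26, 15, 10, 27, 31

In-order visits the left subtree, then the node, then the right subtree.
At 30: go left to 32.
  32 is a leaf — visit 32.
Visit 30.
At 30: go right to 19.
  At 19: go left to 4.
    At 4: go left to 37.
      At 37: go left to 24.
        At 24: no left child.
        Visit 24.
        At 24: go right to 22.
          22 is a leaf — visit 22.
      Visit 37.
      At 37: no right child.
    Visit 4.
    At 4: go right to 29.
      At 29: go left to 39.
        39 is a leaf — visit 39.
      Visit 29.
      At 29: no right child.
  Visit 19.
  At 19: go right to 31.
    At 31: go left to 10.
      At 10: go left to 26.
        At 26: no left child.
        Visit 26.
        At 26: go right to 15.
          15 is a leaf — visit 15.
      Visit 10.
      At 10: go right to 27.
        27 is a leaf — visit 27.
    Visit 31.
    At 31: no right child.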